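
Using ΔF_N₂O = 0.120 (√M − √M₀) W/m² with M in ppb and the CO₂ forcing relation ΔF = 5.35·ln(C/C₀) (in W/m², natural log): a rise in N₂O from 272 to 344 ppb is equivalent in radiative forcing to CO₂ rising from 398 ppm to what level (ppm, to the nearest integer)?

N₂O forcing: 0.120 × (√344 − √272) = 0.120 × (18.5472 − 16.4924) = 0.120 × 2.0548 = 0.24658 W/m².
Set 5.35 ln(C/398) = 0.24658: ln(C/398) = 0.24658/5.35 = 0.04609, so C = 398 × e^0.04609 = 398 × 1.04717 = 416.77 ppm.

C ≈ 417 ppm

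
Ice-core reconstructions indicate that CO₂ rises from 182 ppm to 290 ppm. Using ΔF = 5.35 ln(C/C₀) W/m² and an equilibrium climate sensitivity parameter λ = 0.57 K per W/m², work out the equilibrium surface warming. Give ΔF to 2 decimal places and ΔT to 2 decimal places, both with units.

ΔF = 2.49 W/m²; ΔT = 1.42 K

CO₂: 5.35 × ln(290/182) = 5.35 × ln(1.59341) = 5.35 × 0.46588 = 2.4925 W/m².
ΔT = λ ΔF = 0.57 × 2.49 = 1.4193 K.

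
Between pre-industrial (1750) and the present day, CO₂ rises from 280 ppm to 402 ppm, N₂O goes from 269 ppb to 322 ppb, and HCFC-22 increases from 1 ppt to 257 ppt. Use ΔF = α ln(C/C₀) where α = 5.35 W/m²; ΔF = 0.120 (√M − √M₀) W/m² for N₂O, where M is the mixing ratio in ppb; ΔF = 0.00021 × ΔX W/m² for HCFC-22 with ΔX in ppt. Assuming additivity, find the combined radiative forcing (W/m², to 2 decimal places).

CO₂: 5.35 × ln(402/280) = 5.35 × ln(1.43571) = 5.35 × 0.36166 = 1.9349 W/m².
N₂O: 0.120 × (√322 − √269) = 0.120 × (17.9444 − 16.4012) = 0.120 × 1.5432 = 0.1852 W/m².
HCFC-22: ΔF = 0.00021 × (257 − 1) = 0.00021 × 256 = 0.0538 W/m².
Total ΔF = 1.9349 + 0.1852 + 0.0538 = 2.1739 W/m².

ΔF = 2.17 W/m²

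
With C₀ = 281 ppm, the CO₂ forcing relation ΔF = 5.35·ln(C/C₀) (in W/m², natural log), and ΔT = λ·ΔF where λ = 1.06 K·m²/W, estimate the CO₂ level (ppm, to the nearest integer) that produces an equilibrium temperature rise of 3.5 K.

Required forcing: ΔF = ΔT/λ = 3.5/1.06 = 3.3019 W/m².
Then ln(C/281) = ΔF/5.35 = 3.3019/5.35 = 0.61718.
So C = 281 × e^0.61718 = 281 × 1.85369 = 520.89 ppm.

C ≈ 521 ppm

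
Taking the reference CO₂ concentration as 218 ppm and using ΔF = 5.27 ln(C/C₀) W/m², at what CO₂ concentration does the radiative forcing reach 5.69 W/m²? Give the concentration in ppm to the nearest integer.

C ≈ 642 ppm

Set 5.27 ln(C/218) = 5.69, so ln(C/218) = 5.69/5.27 = 1.07970.
Then C/218 = e^1.07970 = 2.94380, giving C = 218 × 2.94380 = 641.75 ppm.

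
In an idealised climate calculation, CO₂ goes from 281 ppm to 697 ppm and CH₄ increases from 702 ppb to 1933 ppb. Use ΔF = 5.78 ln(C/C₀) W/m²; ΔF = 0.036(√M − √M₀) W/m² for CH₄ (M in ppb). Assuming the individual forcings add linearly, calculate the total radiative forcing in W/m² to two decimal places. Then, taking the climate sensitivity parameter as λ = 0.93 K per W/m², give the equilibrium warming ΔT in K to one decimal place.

CO₂: 5.78 × ln(697/281) = 5.78 × ln(2.48043) = 5.78 × 0.90843 = 5.2507 W/m².
CH₄: 0.036 × (√1933 − √702) = 0.036 × (43.9659 − 26.4953) = 0.036 × 17.4706 = 0.6289 W/m².
Total ΔF = 5.2507 + 0.6289 = 5.8796 W/m².
ΔT = λ ΔF = 0.93 × 5.88 = 5.4684 K.

ΔF = 5.88 W/m²; ΔT = 5.5 K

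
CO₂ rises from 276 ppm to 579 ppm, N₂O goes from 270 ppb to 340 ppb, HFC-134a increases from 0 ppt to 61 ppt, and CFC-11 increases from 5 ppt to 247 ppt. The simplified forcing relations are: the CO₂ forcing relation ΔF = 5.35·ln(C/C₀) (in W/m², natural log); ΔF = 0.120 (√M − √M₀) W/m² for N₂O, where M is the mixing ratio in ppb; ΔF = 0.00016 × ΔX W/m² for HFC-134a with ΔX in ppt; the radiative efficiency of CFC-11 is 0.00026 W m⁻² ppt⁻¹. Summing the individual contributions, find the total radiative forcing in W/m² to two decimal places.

ΔF = 4.28 W/m²

CO₂: 5.35 × ln(579/276) = 5.35 × ln(2.09783) = 5.35 × 0.74090 = 3.9638 W/m².
N₂O: 0.120 × (√340 − √270) = 0.120 × (18.4391 − 16.4317) = 0.120 × 2.0074 = 0.2409 W/m².
HFC-134a: ΔF = 0.00016 × (61 − 0) = 0.00016 × 61 = 0.0098 W/m².
CFC-11: ΔF = 0.00026 × (247 − 5) = 0.00026 × 242 = 0.0629 W/m².
Total ΔF = 3.9638 + 0.2409 + 0.0098 + 0.0629 = 4.2774 W/m².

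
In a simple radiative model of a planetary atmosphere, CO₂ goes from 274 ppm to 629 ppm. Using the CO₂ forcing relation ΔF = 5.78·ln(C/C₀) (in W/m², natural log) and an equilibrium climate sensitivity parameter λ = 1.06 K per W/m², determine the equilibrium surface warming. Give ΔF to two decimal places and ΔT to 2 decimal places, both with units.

CO₂: 5.78 × ln(629/274) = 5.78 × ln(2.29562) = 5.78 × 0.83100 = 4.8032 W/m².
ΔT = λ ΔF = 1.06 × 4.80 = 5.0880 K.

ΔF = 4.80 W/m²; ΔT = 5.09 K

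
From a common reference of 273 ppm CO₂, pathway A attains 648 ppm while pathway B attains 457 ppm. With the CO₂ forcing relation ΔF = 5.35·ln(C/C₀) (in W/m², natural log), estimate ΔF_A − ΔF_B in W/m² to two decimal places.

ΔF_A − ΔF_B = 1.87 W/m²

ΔF_A = 5.35 ln(648/273) = 5.35 × 0.86442 = 4.6246 W/m².
ΔF_B = 5.35 ln(457/273) = 5.35 × 0.51521 = 2.7564 W/m².
Difference: 4.6246 − 2.7564 = 1.8682 W/m².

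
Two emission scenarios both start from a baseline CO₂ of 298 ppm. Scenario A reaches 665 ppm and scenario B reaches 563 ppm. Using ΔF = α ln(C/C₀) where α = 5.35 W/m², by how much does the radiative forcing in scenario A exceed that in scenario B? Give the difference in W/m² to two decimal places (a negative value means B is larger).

ΔF_A = 5.35 ln(665/298) = 5.35 × 0.80269 = 4.2944 W/m².
ΔF_B = 5.35 ln(563/298) = 5.35 × 0.63619 = 3.4036 W/m².
Difference: 4.2944 − 3.4036 = 0.8908 W/m².

ΔF_A − ΔF_B = 0.89 W/m²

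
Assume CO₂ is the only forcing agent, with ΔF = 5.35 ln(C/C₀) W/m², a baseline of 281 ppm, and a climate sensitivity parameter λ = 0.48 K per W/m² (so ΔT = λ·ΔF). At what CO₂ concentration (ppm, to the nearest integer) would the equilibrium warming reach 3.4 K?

Required forcing: ΔF = ΔT/λ = 3.4/0.48 = 7.0833 W/m².
Then ln(C/281) = ΔF/5.35 = 7.0833/5.35 = 1.32398.
So C = 281 × e^1.32398 = 281 × 3.75835 = 1056.10 ppm.

C ≈ 1056 ppm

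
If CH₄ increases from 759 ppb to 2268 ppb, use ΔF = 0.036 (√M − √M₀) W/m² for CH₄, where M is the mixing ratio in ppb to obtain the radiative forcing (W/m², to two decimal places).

CH₄: 0.036 × (√2268 − √759) = 0.036 × (47.6235 − 27.5500) = 0.036 × 20.0735 = 0.7226 W/m².

ΔF = 0.72 W/m²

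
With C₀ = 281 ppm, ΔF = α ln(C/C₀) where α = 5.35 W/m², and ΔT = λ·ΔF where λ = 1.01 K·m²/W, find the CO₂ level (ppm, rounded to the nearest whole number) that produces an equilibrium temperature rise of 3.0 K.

C ≈ 490 ppm

Required forcing: ΔF = ΔT/λ = 3.0/1.01 = 2.9703 W/m².
Then ln(C/281) = ΔF/5.35 = 2.9703/5.35 = 0.55520.
So C = 281 × e^0.55520 = 281 × 1.74229 = 489.58 ppm.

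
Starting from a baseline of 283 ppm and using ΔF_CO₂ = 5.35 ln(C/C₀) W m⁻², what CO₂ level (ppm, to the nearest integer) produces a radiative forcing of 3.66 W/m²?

Set 5.35 ln(C/283) = 3.66, so ln(C/283) = 3.66/5.35 = 0.68411.
Then C/283 = e^0.68411 = 1.98201, giving C = 283 × 1.98201 = 560.91 ppm.

C ≈ 561 ppm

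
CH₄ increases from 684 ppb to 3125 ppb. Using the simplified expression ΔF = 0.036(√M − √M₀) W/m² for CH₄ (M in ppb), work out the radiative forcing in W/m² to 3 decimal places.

ΔF = 1.071 W/m²

CH₄: 0.036 × (√3125 − √684) = 0.036 × (55.9017 − 26.1534) = 0.036 × 29.7483 = 1.0709 W/m².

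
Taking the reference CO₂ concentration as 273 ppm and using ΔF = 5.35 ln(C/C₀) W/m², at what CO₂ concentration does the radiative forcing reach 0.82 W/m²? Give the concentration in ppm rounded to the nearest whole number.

C ≈ 318 ppm

Set 5.35 ln(C/273) = 0.82, so ln(C/273) = 0.82/5.35 = 0.15327.
Then C/273 = e^0.15327 = 1.16564, giving C = 273 × 1.16564 = 318.22 ppm.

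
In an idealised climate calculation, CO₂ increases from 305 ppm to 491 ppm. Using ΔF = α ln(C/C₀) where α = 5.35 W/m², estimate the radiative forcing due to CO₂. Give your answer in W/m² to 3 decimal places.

ΔF = 2.547 W/m²

CO₂: 5.35 × ln(491/305) = 5.35 × ln(1.60984) = 5.35 × 0.47613 = 2.5473 W/m².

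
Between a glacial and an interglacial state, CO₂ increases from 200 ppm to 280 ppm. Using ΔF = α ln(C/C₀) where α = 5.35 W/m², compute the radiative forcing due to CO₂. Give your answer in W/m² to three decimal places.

ΔF = 1.800 W/m²

CO₂: 5.35 × ln(280/200) = 5.35 × ln(1.40000) = 5.35 × 0.33647 = 1.8001 W/m².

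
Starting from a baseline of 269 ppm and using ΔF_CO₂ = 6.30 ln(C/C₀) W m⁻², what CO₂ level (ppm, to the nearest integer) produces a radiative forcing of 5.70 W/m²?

Set 6.30 ln(C/269) = 5.70, so ln(C/269) = 5.70/6.30 = 0.90476.
Then C/269 = e^0.90476 = 2.47134, giving C = 269 × 2.47134 = 664.79 ppm.

C ≈ 665 ppm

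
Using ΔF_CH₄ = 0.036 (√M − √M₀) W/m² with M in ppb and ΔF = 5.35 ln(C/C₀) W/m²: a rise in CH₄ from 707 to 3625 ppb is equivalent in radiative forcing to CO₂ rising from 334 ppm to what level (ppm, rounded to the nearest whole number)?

CH₄ forcing: 0.036 × (√3625 − √707) = 0.036 × (60.2080 − 26.5895) = 0.036 × 33.6185 = 1.21027 W/m².
Set 5.35 ln(C/334) = 1.21027: ln(C/334) = 1.21027/5.35 = 0.22622, so C = 334 × e^0.22622 = 334 × 1.25385 = 418.79 ppm.

C ≈ 419 ppm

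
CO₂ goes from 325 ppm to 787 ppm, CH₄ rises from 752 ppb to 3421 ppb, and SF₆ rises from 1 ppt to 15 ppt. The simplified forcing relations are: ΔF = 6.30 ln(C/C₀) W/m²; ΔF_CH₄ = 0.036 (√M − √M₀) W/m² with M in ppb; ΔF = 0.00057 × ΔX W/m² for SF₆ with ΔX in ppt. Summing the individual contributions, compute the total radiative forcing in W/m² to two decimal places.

ΔF = 6.70 W/m²

CO₂: 6.30 × ln(787/325) = 6.30 × ln(2.42154) = 6.30 × 0.88440 = 5.5717 W/m².
CH₄: 0.036 × (√3421 − √752) = 0.036 × (58.4893 − 27.4226) = 0.036 × 31.0667 = 1.1184 W/m².
SF₆: ΔF = 0.00057 × (15 − 1) = 0.00057 × 14 = 0.0080 W/m².
Total ΔF = 5.5717 + 1.1184 + 0.0080 = 6.6981 W/m².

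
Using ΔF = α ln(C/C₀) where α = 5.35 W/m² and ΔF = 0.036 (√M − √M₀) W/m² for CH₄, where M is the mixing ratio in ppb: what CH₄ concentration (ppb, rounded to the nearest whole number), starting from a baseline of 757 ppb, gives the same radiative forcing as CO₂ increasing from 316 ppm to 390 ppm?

CO₂ forcing: 5.35 × ln(390/316) = 5.35 × 0.210405 = 1.12567 W/m².
Set 0.036(√M − √757) = 1.12567: √M = 1.12567/0.036 + √757 = 31.2686 + 27.5136 = 58.7822.
M = (58.7822)² = 3455.35 ppb.

M ≈ 3455 ppb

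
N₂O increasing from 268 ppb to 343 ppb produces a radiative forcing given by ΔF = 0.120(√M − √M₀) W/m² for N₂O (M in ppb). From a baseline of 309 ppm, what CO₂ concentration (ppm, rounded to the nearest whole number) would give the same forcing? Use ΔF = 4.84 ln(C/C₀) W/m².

N₂O forcing: 0.120 × (√343 − √268) = 0.120 × (18.5203 − 16.3707) = 0.120 × 2.1496 = 0.25795 W/m².
Set 4.84 ln(C/309) = 0.25795: ln(C/309) = 0.25795/4.84 = 0.05330, so C = 309 × e^0.05330 = 309 × 1.05475 = 325.92 ppm.

C ≈ 326 ppm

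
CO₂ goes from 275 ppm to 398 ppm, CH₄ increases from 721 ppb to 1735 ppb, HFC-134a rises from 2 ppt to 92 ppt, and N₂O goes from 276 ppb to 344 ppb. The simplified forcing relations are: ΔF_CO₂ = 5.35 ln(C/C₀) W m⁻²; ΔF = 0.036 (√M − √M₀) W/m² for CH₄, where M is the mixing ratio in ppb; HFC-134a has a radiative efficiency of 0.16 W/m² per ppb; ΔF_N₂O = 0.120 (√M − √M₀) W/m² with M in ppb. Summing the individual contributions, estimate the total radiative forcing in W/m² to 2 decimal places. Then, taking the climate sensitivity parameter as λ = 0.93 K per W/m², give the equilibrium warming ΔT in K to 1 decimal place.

ΔF = 2.76 W/m²; ΔT = 2.6 K

CO₂: 5.35 × ln(398/275) = 5.35 × ln(1.44727) = 5.35 × 0.36968 = 1.9778 W/m².
CH₄: 0.036 × (√1735 − √721) = 0.036 × (41.6533 − 26.8514) = 0.036 × 14.8019 = 0.5329 W/m².
HFC-134a: Δ = 92 − 2 = 90 ppt = 0.090 ppb; ΔF = 0.16 × 0.090 = 0.0144 W/m².
N₂O: 0.120 × (√344 − √276) = 0.120 × (18.5472 − 16.6132) = 0.120 × 1.9340 = 0.2321 W/m².
Total ΔF = 1.9778 + 0.5329 + 0.0144 + 0.2321 = 2.7572 W/m².
ΔT = λ ΔF = 0.93 × 2.76 = 2.5668 K.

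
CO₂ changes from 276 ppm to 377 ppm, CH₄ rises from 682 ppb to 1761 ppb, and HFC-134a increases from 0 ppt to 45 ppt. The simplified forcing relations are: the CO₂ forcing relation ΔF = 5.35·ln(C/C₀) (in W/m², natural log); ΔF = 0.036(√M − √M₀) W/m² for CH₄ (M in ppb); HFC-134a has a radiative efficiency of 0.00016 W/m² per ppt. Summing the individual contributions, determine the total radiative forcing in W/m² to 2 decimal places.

CO₂: 5.35 × ln(377/276) = 5.35 × ln(1.36594) = 5.35 × 0.31184 = 1.6683 W/m².
CH₄: 0.036 × (√1761 − √682) = 0.036 × (41.9643 − 26.1151) = 0.036 × 15.8492 = 0.5706 W/m².
HFC-134a: ΔF = 0.00016 × (45 − 0) = 0.00016 × 45 = 0.0072 W/m².
Total ΔF = 1.6683 + 0.5706 + 0.0072 = 2.2461 W/m².

ΔF = 2.25 W/m²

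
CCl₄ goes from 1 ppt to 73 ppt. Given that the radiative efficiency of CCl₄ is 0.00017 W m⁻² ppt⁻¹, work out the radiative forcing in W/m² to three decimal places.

CCl₄: ΔF = 0.00017 × (73 − 1) = 0.00017 × 72 = 0.0122 W/m².

ΔF = 0.012 W/m²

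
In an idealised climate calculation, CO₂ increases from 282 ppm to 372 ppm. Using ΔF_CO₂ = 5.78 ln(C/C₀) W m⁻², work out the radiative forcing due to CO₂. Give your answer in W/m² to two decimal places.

CO₂ absorption bands are partially saturated, so forcing scales with the logarithm of the concentration ratio.
CO₂: 5.78 × ln(372/282) = 5.78 × ln(1.31915) = 5.78 × 0.27699 = 1.6010 W/m².

ΔF = 1.60 W/m²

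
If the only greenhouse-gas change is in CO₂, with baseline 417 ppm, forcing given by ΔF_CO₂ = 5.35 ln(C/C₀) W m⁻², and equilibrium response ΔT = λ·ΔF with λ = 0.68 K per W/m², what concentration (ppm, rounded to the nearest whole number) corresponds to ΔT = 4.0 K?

Required forcing: ΔF = ΔT/λ = 4.0/0.68 = 5.8824 W/m².
Then ln(C/417) = ΔF/5.35 = 5.8824/5.35 = 1.09951.
So C = 417 × e^1.09951 = 417 × 3.00269 = 1252.12 ppm.

C ≈ 1252 ppm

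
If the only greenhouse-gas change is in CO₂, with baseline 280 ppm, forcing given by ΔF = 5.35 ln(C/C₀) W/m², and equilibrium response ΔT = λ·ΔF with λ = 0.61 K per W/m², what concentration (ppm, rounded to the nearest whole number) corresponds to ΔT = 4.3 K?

Required forcing: ΔF = ΔT/λ = 4.3/0.61 = 7.0492 W/m².
Then ln(C/280) = ΔF/5.35 = 7.0492/5.35 = 1.31761.
So C = 280 × e^1.31761 = 280 × 3.73449 = 1045.66 ppm.

C ≈ 1046 ppm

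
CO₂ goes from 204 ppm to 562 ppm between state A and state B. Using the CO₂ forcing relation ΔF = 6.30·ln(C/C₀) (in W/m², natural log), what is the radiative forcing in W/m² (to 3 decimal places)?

CO₂: 6.30 × ln(562/204) = 6.30 × ln(2.75490) = 6.30 × 1.01338 = 6.3843 W/m².

ΔF = 6.384 W/m²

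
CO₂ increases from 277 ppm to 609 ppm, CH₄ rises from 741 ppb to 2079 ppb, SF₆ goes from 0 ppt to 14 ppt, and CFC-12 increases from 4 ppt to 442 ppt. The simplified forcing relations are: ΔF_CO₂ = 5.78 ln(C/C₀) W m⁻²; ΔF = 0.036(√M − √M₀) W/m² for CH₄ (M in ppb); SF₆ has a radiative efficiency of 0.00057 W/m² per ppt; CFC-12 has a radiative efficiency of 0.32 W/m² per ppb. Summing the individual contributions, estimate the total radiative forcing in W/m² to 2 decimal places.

ΔF = 5.36 W/m²

CO₂: 5.78 × ln(609/277) = 5.78 × ln(2.19856) = 5.78 × 0.78780 = 4.5535 W/m².
CH₄: 0.036 × (√2079 − √741) = 0.036 × (45.5961 − 27.2213) = 0.036 × 18.3748 = 0.6615 W/m².
SF₆: ΔF = 0.00057 × (14 − 0) = 0.00057 × 14 = 0.0080 W/m².
CFC-12: Δ = 442 − 4 = 438 ppt = 0.438 ppb; ΔF = 0.32 × 0.438 = 0.1402 W/m².
Total ΔF = 4.5535 + 0.6615 + 0.0080 + 0.1402 = 5.3632 W/m².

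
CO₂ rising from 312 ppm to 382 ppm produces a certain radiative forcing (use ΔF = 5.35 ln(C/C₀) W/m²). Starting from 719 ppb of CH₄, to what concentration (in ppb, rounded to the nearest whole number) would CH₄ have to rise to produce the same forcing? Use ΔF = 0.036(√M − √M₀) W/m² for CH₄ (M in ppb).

CO₂ forcing: 5.35 × ln(382/312) = 5.35 × 0.202417 = 1.08293 W/m².
Set 0.036(√M − √719) = 1.08293: √M = 1.08293/0.036 + √719 = 30.0814 + 26.8142 = 56.8956.
M = (56.8956)² = 3237.11 ppb.

M ≈ 3237 ppb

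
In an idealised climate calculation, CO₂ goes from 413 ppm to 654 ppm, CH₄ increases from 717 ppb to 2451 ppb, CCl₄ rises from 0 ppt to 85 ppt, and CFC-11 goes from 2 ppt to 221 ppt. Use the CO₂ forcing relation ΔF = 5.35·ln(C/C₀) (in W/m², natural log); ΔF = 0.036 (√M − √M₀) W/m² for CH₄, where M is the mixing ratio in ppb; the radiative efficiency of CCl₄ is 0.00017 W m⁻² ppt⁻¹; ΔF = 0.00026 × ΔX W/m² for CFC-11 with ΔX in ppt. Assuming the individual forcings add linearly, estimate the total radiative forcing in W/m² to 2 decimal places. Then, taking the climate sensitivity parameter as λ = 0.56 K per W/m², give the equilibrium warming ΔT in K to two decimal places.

CO₂: 5.35 × ln(654/413) = 5.35 × ln(1.58354) = 5.35 × 0.45966 = 2.4592 W/m².
CH₄: 0.036 × (√2451 − √717) = 0.036 × (49.5076 − 26.7769) = 0.036 × 22.7307 = 0.8183 W/m².
CCl₄: ΔF = 0.00017 × (85 − 0) = 0.00017 × 85 = 0.0145 W/m².
CFC-11: ΔF = 0.00026 × (221 − 2) = 0.00026 × 219 = 0.0569 W/m².
Total ΔF = 2.4592 + 0.8183 + 0.0145 + 0.0569 = 3.3489 W/m².
ΔT = λ ΔF = 0.56 × 3.35 = 1.8760 K.

ΔF = 3.35 W/m²; ΔT = 1.88 K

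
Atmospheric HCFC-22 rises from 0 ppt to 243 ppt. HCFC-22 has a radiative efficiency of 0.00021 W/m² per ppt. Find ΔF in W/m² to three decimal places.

ΔF = 0.051 W/m²

HCFC-22: ΔF = 0.00021 × (243 − 0) = 0.00021 × 243 = 0.0510 W/m².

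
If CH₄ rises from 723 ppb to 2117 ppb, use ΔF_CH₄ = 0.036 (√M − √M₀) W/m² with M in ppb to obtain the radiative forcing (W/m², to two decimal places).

CH₄: 0.036 × (√2117 − √723) = 0.036 × (46.0109 − 26.8887) = 0.036 × 19.1222 = 0.6884 W/m².

ΔF = 0.69 W/m²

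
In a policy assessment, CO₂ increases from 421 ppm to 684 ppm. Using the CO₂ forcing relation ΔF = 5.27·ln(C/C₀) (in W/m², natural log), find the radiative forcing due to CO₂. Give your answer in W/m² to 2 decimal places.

CO₂: 5.27 × ln(684/421) = 5.27 × ln(1.62470) = 5.27 × 0.48532 = 2.5576 W/m².

ΔF = 2.56 W/m²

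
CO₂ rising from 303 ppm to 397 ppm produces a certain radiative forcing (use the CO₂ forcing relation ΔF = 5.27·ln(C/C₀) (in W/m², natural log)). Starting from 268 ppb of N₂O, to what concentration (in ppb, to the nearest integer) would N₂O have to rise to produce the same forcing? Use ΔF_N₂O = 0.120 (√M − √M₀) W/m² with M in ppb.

CO₂ forcing: 5.27 × ln(397/303) = 5.27 × 0.270203 = 1.42397 W/m².
Set 0.120(√M − √268) = 1.42397: √M = 1.42397/0.120 + √268 = 11.8664 + 16.3707 = 28.2371.
M = (28.2371)² = 797.33 ppb.

M ≈ 797 ppb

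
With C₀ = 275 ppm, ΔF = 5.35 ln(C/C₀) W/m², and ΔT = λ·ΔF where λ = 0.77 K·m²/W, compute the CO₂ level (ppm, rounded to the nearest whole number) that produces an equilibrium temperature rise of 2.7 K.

Required forcing: ΔF = ΔT/λ = 2.7/0.77 = 3.5065 W/m².
Then ln(C/275) = ΔF/5.35 = 3.5065/5.35 = 0.65542.
So C = 275 × e^0.65542 = 275 × 1.92595 = 529.64 ppm.

C ≈ 530 ppm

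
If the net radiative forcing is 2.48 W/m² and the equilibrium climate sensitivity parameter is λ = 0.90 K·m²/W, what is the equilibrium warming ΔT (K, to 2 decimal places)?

ΔT = λ ΔF = 0.90 × 2.48 = 2.2320 K.

ΔT = 2.23 K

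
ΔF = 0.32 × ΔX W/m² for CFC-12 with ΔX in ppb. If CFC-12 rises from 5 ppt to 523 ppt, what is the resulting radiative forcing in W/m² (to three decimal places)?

CFC-12: Δ = 523 − 5 = 518 ppt = 0.518 ppb; ΔF = 0.32 × 0.518 = 0.1658 W/m².

ΔF = 0.166 W/m²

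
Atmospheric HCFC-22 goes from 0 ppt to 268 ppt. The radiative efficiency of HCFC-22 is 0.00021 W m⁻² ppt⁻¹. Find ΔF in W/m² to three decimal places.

HCFC-22: ΔF = 0.00021 × (268 − 0) = 0.00021 × 268 = 0.0563 W/m².

ΔF = 0.056 W/m²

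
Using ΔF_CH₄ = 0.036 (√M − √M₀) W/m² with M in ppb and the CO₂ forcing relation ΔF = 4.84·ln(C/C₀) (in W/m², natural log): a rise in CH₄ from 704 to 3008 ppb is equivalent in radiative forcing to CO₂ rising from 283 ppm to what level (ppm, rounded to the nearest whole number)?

CH₄ forcing: 0.036 × (√3008 − √704) = 0.036 × (54.8452 − 26.5330) = 0.036 × 28.3122 = 1.01924 W/m².
Set 4.84 ln(C/283) = 1.01924: ln(C/283) = 1.01924/4.84 = 0.21059, so C = 283 × e^0.21059 = 283 × 1.23441 = 349.34 ppm.

C ≈ 349 ppm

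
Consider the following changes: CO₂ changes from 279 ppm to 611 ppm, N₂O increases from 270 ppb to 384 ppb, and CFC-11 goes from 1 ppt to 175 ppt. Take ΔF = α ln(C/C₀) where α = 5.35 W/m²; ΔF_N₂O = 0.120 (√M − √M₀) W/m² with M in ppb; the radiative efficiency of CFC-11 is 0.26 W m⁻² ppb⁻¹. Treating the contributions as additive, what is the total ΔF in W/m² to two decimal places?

CO₂: 5.35 × ln(611/279) = 5.35 × ln(2.18996) = 5.35 × 0.78388 = 4.1938 W/m².
N₂O: 0.120 × (√384 − √270) = 0.120 × (19.5959 − 16.4317) = 0.120 × 3.1642 = 0.3797 W/m².
CFC-11: Δ = 175 − 1 = 174 ppt = 0.174 ppb; ΔF = 0.26 × 0.174 = 0.0452 W/m².
Total ΔF = 4.1938 + 0.3797 + 0.0452 = 4.6187 W/m².

ΔF = 4.62 W/m²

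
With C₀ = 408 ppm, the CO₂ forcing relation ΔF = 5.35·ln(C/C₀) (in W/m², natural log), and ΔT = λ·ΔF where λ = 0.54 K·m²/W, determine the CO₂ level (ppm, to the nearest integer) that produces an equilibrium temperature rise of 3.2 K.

C ≈ 1235 ppm

Required forcing: ΔF = ΔT/λ = 3.2/0.54 = 5.9259 W/m².
Then ln(C/408) = ΔF/5.35 = 5.9259/5.35 = 1.10764.
So C = 408 × e^1.10764 = 408 × 3.02721 = 1235.10 ppm.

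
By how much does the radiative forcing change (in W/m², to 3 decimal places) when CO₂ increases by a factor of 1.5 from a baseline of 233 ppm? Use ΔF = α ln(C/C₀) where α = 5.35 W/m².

ΔF = 2.169 W/m²

ΔF = 5.35 × ln(1.5) = 5.35 × 0.40547 = 2.1693 W/m².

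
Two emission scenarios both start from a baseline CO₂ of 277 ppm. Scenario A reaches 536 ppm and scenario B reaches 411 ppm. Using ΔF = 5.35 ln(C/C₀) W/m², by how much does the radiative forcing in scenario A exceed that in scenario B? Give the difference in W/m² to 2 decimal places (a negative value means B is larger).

ΔF_A = 5.35 ln(536/277) = 5.35 × 0.66012 = 3.5316 W/m².
ΔF_B = 5.35 ln(411/277) = 5.35 × 0.39458 = 2.1110 W/m².
Difference: 3.5316 − 2.1110 = 1.4206 W/m².

ΔF_A − ΔF_B = 1.42 W/m²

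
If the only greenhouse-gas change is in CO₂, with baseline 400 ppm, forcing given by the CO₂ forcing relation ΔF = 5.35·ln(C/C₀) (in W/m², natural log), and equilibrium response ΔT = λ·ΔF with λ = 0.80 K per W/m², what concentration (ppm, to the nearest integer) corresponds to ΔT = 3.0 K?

C ≈ 806 ppm

Required forcing: ΔF = ΔT/λ = 3.0/0.80 = 3.7500 W/m².
Then ln(C/400) = ΔF/5.35 = 3.7500/5.35 = 0.70093.
So C = 400 × e^0.70093 = 400 × 2.01563 = 806.25 ppm.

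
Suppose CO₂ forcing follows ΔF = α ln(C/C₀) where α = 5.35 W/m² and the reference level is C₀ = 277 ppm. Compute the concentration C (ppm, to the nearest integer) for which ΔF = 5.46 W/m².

Set 5.35 ln(C/277) = 5.46, so ln(C/277) = 5.46/5.35 = 1.02056.
Then C/277 = e^1.02056 = 2.77475, giving C = 277 × 2.77475 = 768.61 ppm.

C ≈ 769 ppm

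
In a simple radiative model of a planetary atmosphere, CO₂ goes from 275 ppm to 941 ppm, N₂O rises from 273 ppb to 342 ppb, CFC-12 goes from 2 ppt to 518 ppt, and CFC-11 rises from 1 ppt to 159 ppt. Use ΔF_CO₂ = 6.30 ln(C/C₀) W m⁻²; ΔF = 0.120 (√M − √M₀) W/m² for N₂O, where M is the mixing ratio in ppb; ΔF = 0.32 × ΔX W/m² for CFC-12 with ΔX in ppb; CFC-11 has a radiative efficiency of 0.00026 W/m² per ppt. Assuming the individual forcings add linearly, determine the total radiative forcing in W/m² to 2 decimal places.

ΔF = 8.19 W/m²

CO₂: 6.30 × ln(941/275) = 6.30 × ln(3.42182) = 6.30 × 1.23017 = 7.7501 W/m².
N₂O: 0.120 × (√342 − √273) = 0.120 × (18.4932 − 16.5227) = 0.120 × 1.9705 = 0.2365 W/m².
CFC-12: Δ = 518 − 2 = 516 ppt = 0.516 ppb; ΔF = 0.32 × 0.516 = 0.1651 W/m².
CFC-11: ΔF = 0.00026 × (159 − 1) = 0.00026 × 158 = 0.0411 W/m².
Total ΔF = 7.7501 + 0.2365 + 0.1651 + 0.0411 = 8.1928 W/m².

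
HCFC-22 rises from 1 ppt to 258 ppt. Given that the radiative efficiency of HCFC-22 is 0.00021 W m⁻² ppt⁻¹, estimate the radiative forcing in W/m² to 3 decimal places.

ΔF = 0.054 W/m²

HCFC-22: ΔF = 0.00021 × (258 − 1) = 0.00021 × 257 = 0.0540 W/m².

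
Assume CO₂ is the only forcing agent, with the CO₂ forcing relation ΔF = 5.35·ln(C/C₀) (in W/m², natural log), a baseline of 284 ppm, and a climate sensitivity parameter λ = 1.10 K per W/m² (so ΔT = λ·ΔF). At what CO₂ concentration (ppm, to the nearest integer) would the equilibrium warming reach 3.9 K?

C ≈ 551 ppm

Required forcing: ΔF = ΔT/λ = 3.9/1.10 = 3.5455 W/m².
Then ln(C/284) = ΔF/5.35 = 3.5455/5.35 = 0.66271.
So C = 284 × e^0.66271 = 284 × 1.94004 = 550.97 ppm.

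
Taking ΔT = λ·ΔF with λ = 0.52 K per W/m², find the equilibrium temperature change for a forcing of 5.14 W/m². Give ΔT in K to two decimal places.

ΔT = λ ΔF = 0.52 × 5.14 = 2.6728 K.

ΔT = 2.67 K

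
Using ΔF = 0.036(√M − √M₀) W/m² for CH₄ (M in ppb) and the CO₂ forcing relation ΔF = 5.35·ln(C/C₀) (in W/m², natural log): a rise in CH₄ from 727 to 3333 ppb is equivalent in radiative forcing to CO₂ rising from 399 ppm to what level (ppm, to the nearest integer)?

CH₄ forcing: 0.036 × (√3333 − √727) = 0.036 × (57.7321 − 26.9629) = 0.036 × 30.7692 = 1.10769 W/m².
Set 5.35 ln(C/399) = 1.10769: ln(C/399) = 1.10769/5.35 = 0.20704, so C = 399 × e^0.20704 = 399 × 1.23003 = 490.78 ppm.

C ≈ 491 ppm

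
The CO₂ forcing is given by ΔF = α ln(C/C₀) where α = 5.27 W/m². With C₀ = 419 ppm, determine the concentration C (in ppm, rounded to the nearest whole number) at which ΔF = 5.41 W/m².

Set 5.27 ln(C/419) = 5.41, so ln(C/419) = 5.41/5.27 = 1.02657.
Then C/419 = e^1.02657 = 2.79147, giving C = 419 × 2.79147 = 1169.63 ppm.

C ≈ 1170 ppm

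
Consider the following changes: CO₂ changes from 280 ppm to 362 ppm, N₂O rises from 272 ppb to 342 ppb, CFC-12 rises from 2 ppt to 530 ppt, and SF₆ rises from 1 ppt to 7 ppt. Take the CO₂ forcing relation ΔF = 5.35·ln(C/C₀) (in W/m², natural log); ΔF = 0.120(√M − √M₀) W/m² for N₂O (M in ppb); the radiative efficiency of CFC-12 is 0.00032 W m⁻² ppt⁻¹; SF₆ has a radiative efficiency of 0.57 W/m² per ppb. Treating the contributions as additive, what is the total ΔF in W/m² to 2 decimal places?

ΔF = 1.79 W/m²

CO₂: 5.35 × ln(362/280) = 5.35 × ln(1.29286) = 5.35 × 0.25686 = 1.3742 W/m².
N₂O: 0.120 × (√342 − √272) = 0.120 × (18.4932 − 16.4924) = 0.120 × 2.0008 = 0.2401 W/m².
CFC-12: ΔF = 0.00032 × (530 − 2) = 0.00032 × 528 = 0.1690 W/m².
SF₆: Δ = 7 − 1 = 6 ppt = 0.006 ppb; ΔF = 0.57 × 0.006 = 0.0034 W/m².
Total ΔF = 1.3742 + 0.2401 + 0.1690 + 0.0034 = 1.7867 W/m².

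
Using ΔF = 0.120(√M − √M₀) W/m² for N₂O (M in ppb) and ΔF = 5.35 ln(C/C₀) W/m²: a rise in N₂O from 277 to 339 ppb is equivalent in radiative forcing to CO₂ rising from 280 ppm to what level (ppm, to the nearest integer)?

C ≈ 291 ppm

N₂O forcing: 0.120 × (√339 − √277) = 0.120 × (18.4120 − 16.6433) = 0.120 × 1.7687 = 0.21224 W/m².
Set 5.35 ln(C/280) = 0.21224: ln(C/280) = 0.21224/5.35 = 0.03967, so C = 280 × e^0.03967 = 280 × 1.04047 = 291.33 ppm.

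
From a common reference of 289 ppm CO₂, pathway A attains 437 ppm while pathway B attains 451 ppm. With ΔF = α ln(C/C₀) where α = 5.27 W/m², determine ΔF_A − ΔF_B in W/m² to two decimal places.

ΔF_A − ΔF_B = -0.17 W/m²

ΔF_A = 5.27 ln(437/289) = 5.27 × 0.41351 = 2.1792 W/m².
ΔF_B = 5.27 ln(451/289) = 5.27 × 0.44504 = 2.3454 W/m².
Difference: 2.1792 − 2.3454 = -0.1662 W/m².
(Equivalently, ΔF_A − ΔF_B = 5.27 ln(437/451) = 5.27 × -0.03153 = -0.1662 W/m².)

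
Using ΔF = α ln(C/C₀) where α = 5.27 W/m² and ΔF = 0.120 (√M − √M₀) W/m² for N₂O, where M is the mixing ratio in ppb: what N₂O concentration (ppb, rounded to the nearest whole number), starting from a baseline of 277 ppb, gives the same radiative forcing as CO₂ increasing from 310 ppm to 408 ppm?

M ≈ 824 ppb

CO₂ forcing: 5.27 × ln(408/310) = 5.27 × 0.274695 = 1.44764 W/m².
Set 0.120(√M − √277) = 1.44764: √M = 1.44764/0.120 + √277 = 12.0637 + 16.6433 = 28.7070.
M = (28.7070)² = 824.09 ppb.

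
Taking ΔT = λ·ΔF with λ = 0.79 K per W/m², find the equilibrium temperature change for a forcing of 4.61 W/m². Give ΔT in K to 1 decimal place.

ΔT = λ ΔF = 0.79 × 4.61 = 3.6419 K.

ΔT = 3.6 K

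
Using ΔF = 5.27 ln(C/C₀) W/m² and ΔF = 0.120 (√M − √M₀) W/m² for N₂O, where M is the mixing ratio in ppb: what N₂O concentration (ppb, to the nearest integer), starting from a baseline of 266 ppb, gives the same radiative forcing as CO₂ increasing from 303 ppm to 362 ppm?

CO₂ forcing: 5.27 × ln(362/303) = 5.27 × 0.177911 = 0.93759 W/m².
Set 0.120(√M − √266) = 0.93759: √M = 0.93759/0.120 + √266 = 7.8133 + 16.3095 = 24.1228.
M = (24.1228)² = 581.91 ppb.

M ≈ 582 ppb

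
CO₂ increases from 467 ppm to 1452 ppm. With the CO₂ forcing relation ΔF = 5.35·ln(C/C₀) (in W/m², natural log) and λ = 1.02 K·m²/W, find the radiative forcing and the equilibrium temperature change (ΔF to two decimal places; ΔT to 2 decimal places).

CO₂: 5.35 × ln(1452/467) = 5.35 × ln(3.10921) = 5.35 × 1.13437 = 6.0689 W/m².
ΔT = λ ΔF = 1.02 × 6.07 = 6.1914 K.

ΔF = 6.07 W/m²; ΔT = 6.19 K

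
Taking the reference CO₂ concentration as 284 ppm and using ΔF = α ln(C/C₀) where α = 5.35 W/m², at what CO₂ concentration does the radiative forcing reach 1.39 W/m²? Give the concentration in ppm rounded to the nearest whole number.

C ≈ 368 ppm

Set 5.35 ln(C/284) = 1.39, so ln(C/284) = 1.39/5.35 = 0.25981.
Then C/284 = e^0.25981 = 1.29668, giving C = 284 × 1.29668 = 368.26 ppm.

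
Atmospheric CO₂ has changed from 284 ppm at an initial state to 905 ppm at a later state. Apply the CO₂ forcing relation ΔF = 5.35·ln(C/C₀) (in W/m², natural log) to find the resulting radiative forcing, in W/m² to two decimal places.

CO₂: 5.35 × ln(905/284) = 5.35 × ln(3.18662) = 5.35 × 1.15896 = 6.2004 W/m².

ΔF = 6.20 W/m²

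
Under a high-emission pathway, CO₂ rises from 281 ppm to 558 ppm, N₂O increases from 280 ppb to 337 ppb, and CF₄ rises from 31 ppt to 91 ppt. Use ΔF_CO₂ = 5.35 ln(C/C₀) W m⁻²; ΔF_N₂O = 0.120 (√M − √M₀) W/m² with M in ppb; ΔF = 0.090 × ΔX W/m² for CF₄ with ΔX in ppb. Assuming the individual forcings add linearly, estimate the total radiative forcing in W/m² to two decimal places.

ΔF = 3.87 W/m²

CO₂: 5.35 × ln(558/281) = 5.35 × ln(1.98577) = 5.35 × 0.68601 = 3.6702 W/m².
N₂O: 0.120 × (√337 − √280) = 0.120 × (18.3576 − 16.7332) = 0.120 × 1.6244 = 0.1949 W/m².
CF₄: Δ = 91 − 31 = 60 ppt = 0.060 ppb; ΔF = 0.090 × 0.060 = 0.0054 W/m².
Total ΔF = 3.6702 + 0.1949 + 0.0054 = 3.8705 W/m².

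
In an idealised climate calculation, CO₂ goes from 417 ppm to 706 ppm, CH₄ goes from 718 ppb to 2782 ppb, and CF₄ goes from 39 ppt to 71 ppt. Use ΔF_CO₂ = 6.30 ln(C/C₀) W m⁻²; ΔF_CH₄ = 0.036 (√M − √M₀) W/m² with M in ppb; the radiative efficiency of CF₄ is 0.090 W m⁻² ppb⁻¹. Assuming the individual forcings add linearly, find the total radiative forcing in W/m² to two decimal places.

CO₂: 6.30 × ln(706/417) = 6.30 × ln(1.69305) = 6.30 × 0.52653 = 3.3171 W/m².
CH₄: 0.036 × (√2782 − √718) = 0.036 × (52.7447 − 26.7955) = 0.036 × 25.9492 = 0.9342 W/m².
CF₄: Δ = 71 − 39 = 32 ppt = 0.032 ppb; ΔF = 0.090 × 0.032 = 0.0029 W/m².
Total ΔF = 3.3171 + 0.9342 + 0.0029 = 4.2542 W/m².

ΔF = 4.25 W/m²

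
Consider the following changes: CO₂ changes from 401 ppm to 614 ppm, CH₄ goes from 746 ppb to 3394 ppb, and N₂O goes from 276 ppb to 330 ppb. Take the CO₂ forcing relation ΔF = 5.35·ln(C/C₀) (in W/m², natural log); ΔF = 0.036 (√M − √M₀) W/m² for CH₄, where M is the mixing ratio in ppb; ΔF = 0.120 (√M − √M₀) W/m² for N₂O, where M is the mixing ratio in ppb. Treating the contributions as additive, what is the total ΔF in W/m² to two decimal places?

CO₂: 5.35 × ln(614/401) = 5.35 × ln(1.53117) = 5.35 × 0.42603 = 2.2793 W/m².
CH₄: 0.036 × (√3394 − √746) = 0.036 × (58.2580 − 27.3130) = 0.036 × 30.9450 = 1.1140 W/m².
N₂O: 0.120 × (√330 − √276) = 0.120 × (18.1659 − 16.6132) = 0.120 × 1.5527 = 0.1863 W/m².
Total ΔF = 2.2793 + 1.1140 + 0.1863 = 3.5796 W/m².

ΔF = 3.58 W/m²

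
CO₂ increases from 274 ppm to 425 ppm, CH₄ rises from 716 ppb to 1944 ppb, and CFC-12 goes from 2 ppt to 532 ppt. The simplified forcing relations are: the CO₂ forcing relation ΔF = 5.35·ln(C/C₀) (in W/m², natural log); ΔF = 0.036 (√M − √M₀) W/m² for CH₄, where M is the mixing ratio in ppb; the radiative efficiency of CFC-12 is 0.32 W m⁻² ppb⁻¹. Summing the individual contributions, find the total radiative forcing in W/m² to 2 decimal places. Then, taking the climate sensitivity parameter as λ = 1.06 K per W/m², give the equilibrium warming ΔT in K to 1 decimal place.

CO₂: 5.35 × ln(425/274) = 5.35 × ln(1.55109) = 5.35 × 0.43896 = 2.3484 W/m².
CH₄: 0.036 × (√1944 − √716) = 0.036 × (44.0908 − 26.7582) = 0.036 × 17.3326 = 0.6240 W/m².
CFC-12: Δ = 532 − 2 = 530 ppt = 0.530 ppb; ΔF = 0.32 × 0.530 = 0.1696 W/m².
Total ΔF = 2.3484 + 0.6240 + 0.1696 = 3.1420 W/m².
ΔT = λ ΔF = 1.06 × 3.14 = 3.3284 K.

ΔF = 3.14 W/m²; ΔT = 3.3 K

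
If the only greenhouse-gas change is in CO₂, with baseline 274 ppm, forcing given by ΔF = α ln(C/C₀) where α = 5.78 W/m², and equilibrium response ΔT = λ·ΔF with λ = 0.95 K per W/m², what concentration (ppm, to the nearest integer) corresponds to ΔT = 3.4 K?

C ≈ 509 ppm

Required forcing: ΔF = ΔT/λ = 3.4/0.95 = 3.5789 W/m².
Then ln(C/274) = ΔF/5.78 = 3.5789/5.78 = 0.61919.
So C = 274 × e^0.61919 = 274 × 1.85742 = 508.93 ppm.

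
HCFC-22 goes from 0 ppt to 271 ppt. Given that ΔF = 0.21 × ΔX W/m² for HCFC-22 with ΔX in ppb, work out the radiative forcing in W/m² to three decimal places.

ΔF = 0.057 W/m²

HCFC-22: Δ = 271 − 0 = 271 ppt = 0.271 ppb; ΔF = 0.21 × 0.271 = 0.0569 W/m².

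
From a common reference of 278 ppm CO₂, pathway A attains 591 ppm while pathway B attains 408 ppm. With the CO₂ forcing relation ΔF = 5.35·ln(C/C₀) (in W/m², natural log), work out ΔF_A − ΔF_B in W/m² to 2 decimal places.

ΔF_A = 5.35 ln(591/278) = 5.35 × 0.75419 = 4.0349 W/m².
ΔF_B = 5.35 ln(408/278) = 5.35 × 0.38365 = 2.0525 W/m².
Difference: 4.0349 − 2.0525 = 1.9824 W/m².

ΔF_A − ΔF_B = 1.98 W/m²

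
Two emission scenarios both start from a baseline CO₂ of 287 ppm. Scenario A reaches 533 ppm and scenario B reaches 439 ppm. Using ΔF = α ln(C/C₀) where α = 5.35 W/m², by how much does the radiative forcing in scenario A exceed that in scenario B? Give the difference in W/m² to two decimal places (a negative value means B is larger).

ΔF_A = 5.35 ln(533/287) = 5.35 × 0.61904 = 3.3119 W/m².
ΔF_B = 5.35 ln(439/287) = 5.35 × 0.42502 = 2.2739 W/m².
Difference: 3.3119 − 2.2739 = 1.0380 W/m².

ΔF_A − ΔF_B = 1.04 W/m²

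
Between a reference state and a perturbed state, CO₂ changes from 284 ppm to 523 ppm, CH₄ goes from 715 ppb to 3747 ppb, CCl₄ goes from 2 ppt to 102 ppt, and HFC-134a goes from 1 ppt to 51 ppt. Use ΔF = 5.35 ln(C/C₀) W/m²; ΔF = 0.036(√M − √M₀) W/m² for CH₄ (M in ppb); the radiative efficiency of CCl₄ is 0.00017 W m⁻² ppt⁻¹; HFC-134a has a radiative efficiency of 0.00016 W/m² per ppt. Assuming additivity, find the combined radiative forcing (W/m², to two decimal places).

ΔF = 4.53 W/m²

CO₂: 5.35 × ln(523/284) = 5.35 × ln(1.84155) = 5.35 × 0.61061 = 3.2668 W/m².
CH₄: 0.036 × (√3747 − √715) = 0.036 × (61.2127 − 26.7395) = 0.036 × 34.4732 = 1.2410 W/m².
CCl₄: ΔF = 0.00017 × (102 − 2) = 0.00017 × 100 = 0.0170 W/m².
HFC-134a: ΔF = 0.00016 × (51 − 1) = 0.00016 × 50 = 0.0080 W/m².
Total ΔF = 3.2668 + 1.2410 + 0.0170 + 0.0080 = 4.5328 W/m².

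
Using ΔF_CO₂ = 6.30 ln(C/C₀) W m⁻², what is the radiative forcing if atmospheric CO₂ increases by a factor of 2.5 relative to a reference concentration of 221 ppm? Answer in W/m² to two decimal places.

ΔF = 6.30 × ln(2.5) = 6.30 × 0.91629 = 5.7726 W/m².

ΔF = 5.77 W/m²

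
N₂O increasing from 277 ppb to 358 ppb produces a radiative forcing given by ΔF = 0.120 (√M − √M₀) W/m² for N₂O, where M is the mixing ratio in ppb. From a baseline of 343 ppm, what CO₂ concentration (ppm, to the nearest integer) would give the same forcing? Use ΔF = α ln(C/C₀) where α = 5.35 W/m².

C ≈ 361 ppm

N₂O forcing: 0.120 × (√358 − √277) = 0.120 × (18.9209 − 16.6433) = 0.120 × 2.2776 = 0.27331 W/m².
Set 5.35 ln(C/343) = 0.27331: ln(C/343) = 0.27331/5.35 = 0.05109, so C = 343 × e^0.05109 = 343 × 1.05242 = 360.98 ppm.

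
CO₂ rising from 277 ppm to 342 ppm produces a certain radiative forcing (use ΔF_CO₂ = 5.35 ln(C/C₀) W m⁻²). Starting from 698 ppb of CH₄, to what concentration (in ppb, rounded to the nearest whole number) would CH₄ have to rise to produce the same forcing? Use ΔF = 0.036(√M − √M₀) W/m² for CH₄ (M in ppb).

M ≈ 3335 ppb

CO₂ forcing: 5.35 × ln(342/277) = 5.35 × 0.210793 = 1.12774 W/m².
Set 0.036(√M − √698) = 1.12774: √M = 1.12774/0.036 + √698 = 31.3261 + 26.4197 = 57.7458.
M = (57.7458)² = 3334.58 ppb.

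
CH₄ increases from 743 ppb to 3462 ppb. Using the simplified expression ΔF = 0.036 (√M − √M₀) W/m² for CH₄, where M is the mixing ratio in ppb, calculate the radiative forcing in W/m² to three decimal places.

ΔF = 1.137 W/m²

CH₄: 0.036 × (√3462 − √743) = 0.036 × (58.8388 − 27.2580) = 0.036 × 31.5808 = 1.1369 W/m².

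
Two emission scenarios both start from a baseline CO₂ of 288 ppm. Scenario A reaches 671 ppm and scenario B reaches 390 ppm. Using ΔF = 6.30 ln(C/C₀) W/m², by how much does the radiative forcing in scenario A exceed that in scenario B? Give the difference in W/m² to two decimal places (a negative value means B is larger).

ΔF_A − ΔF_B = 3.42 W/m²

ΔF_A = 6.30 ln(671/288) = 6.30 × 0.84581 = 5.3286 W/m².
ΔF_B = 6.30 ln(390/288) = 6.30 × 0.30319 = 1.9101 W/m².
Difference: 5.3286 − 1.9101 = 3.4185 W/m².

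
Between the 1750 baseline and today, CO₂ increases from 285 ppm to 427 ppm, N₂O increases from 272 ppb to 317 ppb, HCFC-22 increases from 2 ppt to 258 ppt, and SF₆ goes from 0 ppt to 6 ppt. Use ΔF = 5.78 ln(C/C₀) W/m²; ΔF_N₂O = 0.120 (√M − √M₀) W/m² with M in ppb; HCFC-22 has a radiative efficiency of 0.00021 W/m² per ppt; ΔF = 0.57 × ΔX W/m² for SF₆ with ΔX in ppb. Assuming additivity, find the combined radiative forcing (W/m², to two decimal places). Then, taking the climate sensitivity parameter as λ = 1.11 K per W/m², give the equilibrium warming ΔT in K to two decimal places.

CO₂: 5.78 × ln(427/285) = 5.78 × ln(1.49825) = 5.78 × 0.40430 = 2.3369 W/m².
N₂O: 0.120 × (√317 − √272) = 0.120 × (17.8045 − 16.4924) = 0.120 × 1.3121 = 0.1575 W/m².
HCFC-22: ΔF = 0.00021 × (258 − 2) = 0.00021 × 256 = 0.0538 W/m².
SF₆: Δ = 6 − 0 = 6 ppt = 0.006 ppb; ΔF = 0.57 × 0.006 = 0.0034 W/m².
Total ΔF = 2.3369 + 0.1575 + 0.0538 + 0.0034 = 2.5516 W/m².
ΔT = λ ΔF = 1.11 × 2.55 = 2.8305 K.

ΔF = 2.55 W/m²; ΔT = 2.83 K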